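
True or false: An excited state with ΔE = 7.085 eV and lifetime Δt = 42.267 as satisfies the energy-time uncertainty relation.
No, it violates the uncertainty relation.

Calculate the product ΔEΔt:
ΔE = 7.085 eV = 1.135e-18 J
ΔEΔt = (1.135e-18 J) × (4.227e-17 s)
ΔEΔt = 4.798e-35 J·s

Compare to the minimum allowed value ℏ/2:
ℏ/2 = 5.273e-35 J·s

Since ΔEΔt = 4.798e-35 J·s < 5.273e-35 J·s = ℏ/2,
this violates the uncertainty relation.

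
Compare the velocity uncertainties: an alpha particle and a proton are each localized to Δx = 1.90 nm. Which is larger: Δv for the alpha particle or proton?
The proton has the larger minimum velocity uncertainty, by a ratio of 4.0.

For both particles, Δp_min = ℏ/(2Δx) = 2.775e-26 kg·m/s (same for both).

The velocity uncertainty is Δv = Δp/m:
- alpha particle: Δv = 2.775e-26 / 6.645e-27 = 4.177e+00 m/s = 4.177 m/s
- proton: Δv = 2.775e-26 / 1.673e-27 = 1.659e+01 m/s = 16.592 m/s

Ratio: 1.659e+01 / 4.177e+00 = 4.0

The lighter particle has larger velocity uncertainty because Δv ∝ 1/m.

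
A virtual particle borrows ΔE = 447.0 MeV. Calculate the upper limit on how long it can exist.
7.363 × 10^-25 s

Using the energy-time uncertainty principle:
ΔEΔt ≥ ℏ/2

For a virtual particle borrowing energy ΔE, the maximum lifetime is:
Δt_max = ℏ/(2ΔE)

Converting energy:
ΔE = 447.0 MeV = 7.162e-11 J

Δt_max = (1.055e-34 J·s) / (2 × 7.162e-11 J)
Δt_max = 7.363e-25 s = 7.363 × 10^-25 s

Virtual particles with higher borrowed energy exist for shorter times.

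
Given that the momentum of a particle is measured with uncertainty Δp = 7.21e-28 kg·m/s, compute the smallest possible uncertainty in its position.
73.133 nm

Using the Heisenberg uncertainty principle:
ΔxΔp ≥ ℏ/2

The minimum uncertainty in position is:
Δx_min = ℏ/(2Δp)
Δx_min = (1.055e-34 J·s) / (2 × 7.210e-28 kg·m/s)
Δx_min = 7.313e-08 m = 73.133 nm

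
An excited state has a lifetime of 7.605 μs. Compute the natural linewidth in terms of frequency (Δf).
10.464 kHz

Using the energy-time uncertainty principle and E = hf:
ΔEΔt ≥ ℏ/2
hΔf·Δt ≥ ℏ/2

The minimum frequency uncertainty is:
Δf = ℏ/(2hτ) = 1/(4πτ)
Δf = 1/(4π × 7.605e-06 s)
Δf = 1.046e+04 Hz = 10.464 kHz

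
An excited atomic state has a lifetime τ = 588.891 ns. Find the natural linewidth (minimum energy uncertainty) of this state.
558.857 peV

Using the energy-time uncertainty principle:
ΔEΔt ≥ ℏ/2

The lifetime τ represents the time uncertainty Δt.
The natural linewidth (minimum energy uncertainty) is:

ΔE = ℏ/(2τ)
ΔE = (1.055e-34 J·s) / (2 × 5.889e-07 s)
ΔE = 8.954e-29 J = 558.857 peV

This natural linewidth limits the precision of spectroscopic measurements.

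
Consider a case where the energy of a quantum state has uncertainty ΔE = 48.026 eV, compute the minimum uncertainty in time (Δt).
6.853 as

Using the energy-time uncertainty principle:
ΔEΔt ≥ ℏ/2

The minimum uncertainty in time is:
Δt_min = ℏ/(2ΔE)
Δt_min = (1.055e-34 J·s) / (2 × 7.695e-18 J)
Δt_min = 6.853e-18 s = 6.853 as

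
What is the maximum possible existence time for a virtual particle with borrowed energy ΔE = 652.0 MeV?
5.048 × 10^-25 s

Using the energy-time uncertainty principle:
ΔEΔt ≥ ℏ/2

For a virtual particle borrowing energy ΔE, the maximum lifetime is:
Δt_max = ℏ/(2ΔE)

Converting energy:
ΔE = 652.0 MeV = 1.045e-10 J

Δt_max = (1.055e-34 J·s) / (2 × 1.045e-10 J)
Δt_max = 5.048e-25 s = 5.048 × 10^-25 s

Virtual particles with higher borrowed energy exist for shorter times.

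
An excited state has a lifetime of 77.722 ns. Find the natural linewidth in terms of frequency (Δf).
1.024 MHz

Using the energy-time uncertainty principle and E = hf:
ΔEΔt ≥ ℏ/2
hΔf·Δt ≥ ℏ/2

The minimum frequency uncertainty is:
Δf = ℏ/(2hτ) = 1/(4πτ)
Δf = 1/(4π × 7.772e-08 s)
Δf = 1.024e+06 Hz = 1.024 MHz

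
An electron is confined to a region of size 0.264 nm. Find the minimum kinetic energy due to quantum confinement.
136.664 meV

Using the uncertainty principle:

1. Position uncertainty: Δx ≈ 2.640e-10 m
2. Minimum momentum uncertainty: Δp = ℏ/(2Δx) = 1.997e-25 kg·m/s
3. Minimum kinetic energy:
   KE = (Δp)²/(2m) = (1.997e-25)²/(2 × 9.109e-31 kg)
   KE = 2.190e-20 J = 136.664 meV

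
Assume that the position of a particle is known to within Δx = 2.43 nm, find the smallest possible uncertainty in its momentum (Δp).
2.170 × 10^-26 kg·m/s

Using the Heisenberg uncertainty principle:
ΔxΔp ≥ ℏ/2

The minimum uncertainty in momentum is:
Δp_min = ℏ/(2Δx)
Δp_min = (1.055e-34 J·s) / (2 × 2.430e-09 m)
Δp_min = 2.170e-26 kg·m/s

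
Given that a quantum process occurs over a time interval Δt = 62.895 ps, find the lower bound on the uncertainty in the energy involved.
5.233 μeV

Using the energy-time uncertainty principle:
ΔEΔt ≥ ℏ/2

The minimum uncertainty in energy is:
ΔE_min = ℏ/(2Δt)
ΔE_min = (1.055e-34 J·s) / (2 × 6.290e-11 s)
ΔE_min = 8.384e-25 J = 5.233 μeV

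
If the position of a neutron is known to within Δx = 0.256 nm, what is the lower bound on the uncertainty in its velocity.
122.973 m/s

Using the Heisenberg uncertainty principle and Δp = mΔv:
ΔxΔp ≥ ℏ/2
Δx(mΔv) ≥ ℏ/2

The minimum uncertainty in velocity is:
Δv_min = ℏ/(2mΔx)
Δv_min = (1.055e-34 J·s) / (2 × 1.675e-27 kg × 2.560e-10 m)
Δv_min = 1.230e+02 m/s = 122.973 m/s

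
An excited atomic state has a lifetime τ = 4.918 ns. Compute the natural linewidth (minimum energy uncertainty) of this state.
66.919 neV

Using the energy-time uncertainty principle:
ΔEΔt ≥ ℏ/2

The lifetime τ represents the time uncertainty Δt.
The natural linewidth (minimum energy uncertainty) is:

ΔE = ℏ/(2τ)
ΔE = (1.055e-34 J·s) / (2 × 4.918e-09 s)
ΔE = 1.072e-26 J = 66.919 neV

This natural linewidth limits the precision of spectroscopic measurements.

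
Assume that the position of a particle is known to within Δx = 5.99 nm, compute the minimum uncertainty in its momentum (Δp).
8.803 × 10^-27 kg·m/s

Using the Heisenberg uncertainty principle:
ΔxΔp ≥ ℏ/2

The minimum uncertainty in momentum is:
Δp_min = ℏ/(2Δx)
Δp_min = (1.055e-34 J·s) / (2 × 5.990e-09 m)
Δp_min = 8.803e-27 kg·m/s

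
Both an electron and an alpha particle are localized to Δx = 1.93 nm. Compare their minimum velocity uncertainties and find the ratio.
The electron has the larger minimum velocity uncertainty, by a ratio of 7294.3.

For both particles, Δp_min = ℏ/(2Δx) = 2.732e-26 kg·m/s (same for both).

The velocity uncertainty is Δv = Δp/m:
- electron: Δv = 2.732e-26 / 9.109e-31 = 2.999e+04 m/s = 29.992 km/s
- alpha particle: Δv = 2.732e-26 / 6.645e-27 = 4.112e+00 m/s = 4.112 m/s

Ratio: 2.999e+04 / 4.112e+00 = 7294.3

The lighter particle has larger velocity uncertainty because Δv ∝ 1/m.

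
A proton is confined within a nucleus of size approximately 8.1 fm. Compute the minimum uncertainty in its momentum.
6.510 × 10^-21 kg·m/s

Using the Heisenberg uncertainty principle:
ΔxΔp ≥ ℏ/2

With Δx ≈ L = 8.100e-15 m (the confinement size):
Δp_min = ℏ/(2Δx)
Δp_min = (1.055e-34 J·s) / (2 × 8.100e-15 m)
Δp_min = 6.510e-21 kg·m/s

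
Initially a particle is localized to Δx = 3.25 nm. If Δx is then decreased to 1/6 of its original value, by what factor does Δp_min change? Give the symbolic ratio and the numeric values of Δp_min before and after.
Original Δp_min = 1.622 × 10^-26 kg·m/s; new Δp'_min = 9.735 × 10^-26 kg·m/s; ratio Δp'_min/Δp_min = 6.

From the uncertainty principle ΔxΔp ≥ ℏ/2, the minimum momentum uncertainty is Δp_min = ℏ/(2Δx).

Original (Δx = 3.25 nm = 3.250e-09 m):
Δp_min = (1.055e-34 J·s)/(2 × 3.250e-09 m) = 1.622e-26 kg·m/s

When Δx → (1/6)Δx:
Δp'_min = ℏ/(2 × (1/6)Δx) = 6 × ℏ/(2Δx) = 6 × Δp_min
Δp'_min = 6 × 1.622e-26 kg·m/s = 9.735e-26 kg·m/s

Since Δp_min ∝ 1/Δx, when Δx is decreased to 1/6 of its original value, Δp_min increases to 6 times its original value.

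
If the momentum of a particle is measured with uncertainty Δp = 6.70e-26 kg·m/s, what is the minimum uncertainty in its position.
786.994 pm

Using the Heisenberg uncertainty principle:
ΔxΔp ≥ ℏ/2

The minimum uncertainty in position is:
Δx_min = ℏ/(2Δp)
Δx_min = (1.055e-34 J·s) / (2 × 6.700e-26 kg·m/s)
Δx_min = 7.870e-10 m = 786.994 pm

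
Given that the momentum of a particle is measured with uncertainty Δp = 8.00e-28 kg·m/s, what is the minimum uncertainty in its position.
65.911 nm

Using the Heisenberg uncertainty principle:
ΔxΔp ≥ ℏ/2

The minimum uncertainty in position is:
Δx_min = ℏ/(2Δp)
Δx_min = (1.055e-34 J·s) / (2 × 8.000e-28 kg·m/s)
Δx_min = 6.591e-08 m = 65.911 nm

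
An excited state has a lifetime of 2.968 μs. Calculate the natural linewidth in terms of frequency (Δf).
26.812 kHz

Using the energy-time uncertainty principle and E = hf:
ΔEΔt ≥ ℏ/2
hΔf·Δt ≥ ℏ/2

The minimum frequency uncertainty is:
Δf = ℏ/(2hτ) = 1/(4πτ)
Δf = 1/(4π × 2.968e-06 s)
Δf = 2.681e+04 Hz = 26.812 kHz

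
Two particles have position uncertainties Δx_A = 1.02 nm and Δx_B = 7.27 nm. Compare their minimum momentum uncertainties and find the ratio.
Particle A has the larger minimum momentum uncertainty, by a factor of 7.13.

For each particle, the minimum momentum uncertainty is Δp_min = ℏ/(2Δx):

Particle A: Δp_A = ℏ/(2×1.020e-09 m) = 5.169e-26 kg·m/s
Particle B: Δp_B = ℏ/(2×7.270e-09 m) = 7.253e-27 kg·m/s

Ratio: Δp_A/Δp_B = 7.13

Since Δp_min ∝ 1/Δx, the particle with smaller position uncertainty (A) has larger momentum uncertainty.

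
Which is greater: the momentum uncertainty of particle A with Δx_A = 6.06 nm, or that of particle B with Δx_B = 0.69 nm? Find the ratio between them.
Particle B has the larger minimum momentum uncertainty, by a factor of 8.78.

For each particle, the minimum momentum uncertainty is Δp_min = ℏ/(2Δx):

Particle A: Δp_A = ℏ/(2×6.060e-09 m) = 8.701e-27 kg·m/s
Particle B: Δp_B = ℏ/(2×6.900e-10 m) = 7.642e-26 kg·m/s

Ratio: Δp_B/Δp_A = 8.78

Since Δp_min ∝ 1/Δx, the particle with smaller position uncertainty (B) has larger momentum uncertainty.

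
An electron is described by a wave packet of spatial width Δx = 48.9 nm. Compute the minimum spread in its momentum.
1.078 × 10^-27 kg·m/s

For a wave packet, the spatial width Δx and momentum spread Δp are related by the uncertainty principle:
ΔxΔp ≥ ℏ/2

The minimum momentum spread is:
Δp_min = ℏ/(2Δx)
Δp_min = (1.055e-34 J·s) / (2 × 4.890e-08 m)
Δp_min = 1.078e-27 kg·m/s

A wave packet cannot have both a well-defined position and well-defined momentum.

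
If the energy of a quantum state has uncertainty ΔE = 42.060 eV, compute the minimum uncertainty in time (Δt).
7.825 as

Using the energy-time uncertainty principle:
ΔEΔt ≥ ℏ/2

The minimum uncertainty in time is:
Δt_min = ℏ/(2ΔE)
Δt_min = (1.055e-34 J·s) / (2 × 6.739e-18 J)
Δt_min = 7.825e-18 s = 7.825 as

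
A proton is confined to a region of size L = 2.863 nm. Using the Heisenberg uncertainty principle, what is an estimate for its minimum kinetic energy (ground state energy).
632.866 neV

Using the uncertainty principle to estimate ground state energy:

1. The position uncertainty is approximately the confinement size:
   Δx ≈ L = 2.863e-09 m

2. From ΔxΔp ≥ ℏ/2, the minimum momentum uncertainty is:
   Δp ≈ ℏ/(2L) = 1.842e-26 kg·m/s

3. The kinetic energy is approximately:
   KE ≈ (Δp)²/(2m) = (1.842e-26)²/(2 × 1.673e-27 kg)
   KE ≈ 1.014e-25 J = 632.866 neV

This is an order-of-magnitude estimate of the ground state energy.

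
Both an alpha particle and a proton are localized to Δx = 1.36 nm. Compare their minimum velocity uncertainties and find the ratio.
The proton has the larger minimum velocity uncertainty, by a ratio of 4.0.

For both particles, Δp_min = ℏ/(2Δx) = 3.877e-26 kg·m/s (same for both).

The velocity uncertainty is Δv = Δp/m:
- alpha particle: Δv = 3.877e-26 / 6.645e-27 = 5.835e+00 m/s = 5.835 m/s
- proton: Δv = 3.877e-26 / 1.673e-27 = 2.318e+01 m/s = 23.180 m/s

Ratio: 2.318e+01 / 5.835e+00 = 4.0

The lighter particle has larger velocity uncertainty because Δv ∝ 1/m.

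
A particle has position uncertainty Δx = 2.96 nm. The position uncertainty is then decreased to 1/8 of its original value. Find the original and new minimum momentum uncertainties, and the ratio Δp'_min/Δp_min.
Original Δp_min = 1.781 × 10^-26 kg·m/s; new Δp'_min = 1.425 × 10^-25 kg·m/s; ratio Δp'_min/Δp_min = 8.

From the uncertainty principle ΔxΔp ≥ ℏ/2, the minimum momentum uncertainty is Δp_min = ℏ/(2Δx).

Original (Δx = 2.96 nm = 2.960e-09 m):
Δp_min = (1.055e-34 J·s)/(2 × 2.960e-09 m) = 1.781e-26 kg·m/s

When Δx → (1/8)Δx:
Δp'_min = ℏ/(2 × (1/8)Δx) = 8 × ℏ/(2Δx) = 8 × Δp_min
Δp'_min = 8 × 1.781e-26 kg·m/s = 1.425e-25 kg·m/s

Since Δp_min ∝ 1/Δx, when Δx is decreased to 1/8 of its original value, Δp_min increases to 8 times its original value.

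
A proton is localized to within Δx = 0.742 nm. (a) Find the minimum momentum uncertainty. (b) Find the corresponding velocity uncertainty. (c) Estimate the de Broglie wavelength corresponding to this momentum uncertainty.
(a) Δp_min = 7.106 × 10^-26 kg·m/s
(b) Δv_min = 42.486 m/s
(c) λ_dB = 9.324 nm

Step-by-step:

(a) From the uncertainty principle:
Δp_min = ℏ/(2Δx) = (1.055e-34 J·s)/(2 × 7.420e-10 m) = 7.106e-26 kg·m/s

(b) The velocity uncertainty:
Δv = Δp/m = (7.106e-26 kg·m/s)/(1.673e-27 kg) = 4.249e+01 m/s = 42.486 m/s

(c) The de Broglie wavelength for this momentum:
λ = h/p = (6.626e-34 J·s)/(7.106e-26 kg·m/s) = 9.324e-09 m = 9.324 nm

Note: The de Broglie wavelength is comparable to the localization size, as expected from wave-particle duality.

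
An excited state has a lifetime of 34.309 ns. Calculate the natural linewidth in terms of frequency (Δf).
2.319 MHz

Using the energy-time uncertainty principle and E = hf:
ΔEΔt ≥ ℏ/2
hΔf·Δt ≥ ℏ/2

The minimum frequency uncertainty is:
Δf = ℏ/(2hτ) = 1/(4πτ)
Δf = 1/(4π × 3.431e-08 s)
Δf = 2.319e+06 Hz = 2.319 MHz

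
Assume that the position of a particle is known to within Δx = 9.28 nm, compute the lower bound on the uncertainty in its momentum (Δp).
5.682 × 10^-27 kg·m/s

Using the Heisenberg uncertainty principle:
ΔxΔp ≥ ℏ/2

The minimum uncertainty in momentum is:
Δp_min = ℏ/(2Δx)
Δp_min = (1.055e-34 J·s) / (2 × 9.280e-09 m)
Δp_min = 5.682e-27 kg·m/s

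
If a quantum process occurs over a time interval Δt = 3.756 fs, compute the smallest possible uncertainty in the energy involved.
87.621 meV

Using the energy-time uncertainty principle:
ΔEΔt ≥ ℏ/2

The minimum uncertainty in energy is:
ΔE_min = ℏ/(2Δt)
ΔE_min = (1.055e-34 J·s) / (2 × 3.756e-15 s)
ΔE_min = 1.404e-20 J = 87.621 meV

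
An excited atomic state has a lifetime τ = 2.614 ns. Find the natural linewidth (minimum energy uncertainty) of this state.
125.901 neV

Using the energy-time uncertainty principle:
ΔEΔt ≥ ℏ/2

The lifetime τ represents the time uncertainty Δt.
The natural linewidth (minimum energy uncertainty) is:

ΔE = ℏ/(2τ)
ΔE = (1.055e-34 J·s) / (2 × 2.614e-09 s)
ΔE = 2.017e-26 J = 125.901 neV

This natural linewidth limits the precision of spectroscopic measurements.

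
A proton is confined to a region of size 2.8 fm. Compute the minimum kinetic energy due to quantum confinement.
661.665 keV

Using the uncertainty principle:

1. Position uncertainty: Δx ≈ 2.800e-15 m
2. Minimum momentum uncertainty: Δp = ℏ/(2Δx) = 1.883e-20 kg·m/s
3. Minimum kinetic energy:
   KE = (Δp)²/(2m) = (1.883e-20)²/(2 × 1.673e-27 kg)
   KE = 1.060e-13 J = 661.665 keV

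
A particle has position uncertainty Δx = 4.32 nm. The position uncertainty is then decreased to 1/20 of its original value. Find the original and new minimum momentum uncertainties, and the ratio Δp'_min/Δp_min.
Original Δp_min = 1.221 × 10^-26 kg·m/s; new Δp'_min = 2.441 × 10^-25 kg·m/s; ratio Δp'_min/Δp_min = 20.

From the uncertainty principle ΔxΔp ≥ ℏ/2, the minimum momentum uncertainty is Δp_min = ℏ/(2Δx).

Original (Δx = 4.32 nm = 4.320e-09 m):
Δp_min = (1.055e-34 J·s)/(2 × 4.320e-09 m) = 1.221e-26 kg·m/s

When Δx → (1/20)Δx:
Δp'_min = ℏ/(2 × (1/20)Δx) = 20 × ℏ/(2Δx) = 20 × Δp_min
Δp'_min = 20 × 1.221e-26 kg·m/s = 2.441e-25 kg·m/s

Since Δp_min ∝ 1/Δx, when Δx is decreased to 1/20 of its original value, Δp_min increases to 20 times its original value.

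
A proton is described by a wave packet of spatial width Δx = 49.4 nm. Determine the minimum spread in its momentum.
1.067 × 10^-27 kg·m/s

For a wave packet, the spatial width Δx and momentum spread Δp are related by the uncertainty principle:
ΔxΔp ≥ ℏ/2

The minimum momentum spread is:
Δp_min = ℏ/(2Δx)
Δp_min = (1.055e-34 J·s) / (2 × 4.940e-08 m)
Δp_min = 1.067e-27 kg·m/s

A wave packet cannot have both a well-defined position and well-defined momentum.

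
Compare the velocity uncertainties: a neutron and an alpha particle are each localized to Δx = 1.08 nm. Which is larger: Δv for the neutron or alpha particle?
The neutron has the larger minimum velocity uncertainty, by a ratio of 4.0.

For both particles, Δp_min = ℏ/(2Δx) = 4.882e-26 kg·m/s (same for both).

The velocity uncertainty is Δv = Δp/m:
- neutron: Δv = 4.882e-26 / 1.675e-27 = 2.915e+01 m/s = 29.149 m/s
- alpha particle: Δv = 4.882e-26 / 6.645e-27 = 7.348e+00 m/s = 7.348 m/s

Ratio: 2.915e+01 / 7.348e+00 = 4.0

The lighter particle has larger velocity uncertainty because Δv ∝ 1/m.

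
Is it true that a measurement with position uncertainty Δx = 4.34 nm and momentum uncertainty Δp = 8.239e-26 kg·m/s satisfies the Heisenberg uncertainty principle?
Yes, it satisfies the uncertainty principle.

Calculate the product ΔxΔp:
ΔxΔp = (4.340e-09 m) × (8.239e-26 kg·m/s)
ΔxΔp = 3.576e-34 J·s

Compare to the minimum allowed value ℏ/2:
ℏ/2 = 5.273e-35 J·s

Since ΔxΔp = 3.576e-34 J·s ≥ 5.273e-35 J·s = ℏ/2,
the measurement satisfies the uncertainty principle.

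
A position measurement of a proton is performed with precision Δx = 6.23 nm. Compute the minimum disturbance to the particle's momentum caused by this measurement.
8.464 × 10^-27 kg·m/s

The uncertainty principle implies that measuring position disturbs momentum:
ΔxΔp ≥ ℏ/2

When we measure position with precision Δx, we necessarily introduce a momentum uncertainty:
Δp ≥ ℏ/(2Δx)
Δp_min = (1.055e-34 J·s) / (2 × 6.230e-09 m)
Δp_min = 8.464e-27 kg·m/s

The more precisely we measure position, the greater the momentum disturbance.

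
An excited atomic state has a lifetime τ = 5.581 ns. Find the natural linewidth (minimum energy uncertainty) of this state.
58.969 neV

Using the energy-time uncertainty principle:
ΔEΔt ≥ ℏ/2

The lifetime τ represents the time uncertainty Δt.
The natural linewidth (minimum energy uncertainty) is:

ΔE = ℏ/(2τ)
ΔE = (1.055e-34 J·s) / (2 × 5.581e-09 s)
ΔE = 9.448e-27 J = 58.969 neV

This natural linewidth limits the precision of spectroscopic measurements.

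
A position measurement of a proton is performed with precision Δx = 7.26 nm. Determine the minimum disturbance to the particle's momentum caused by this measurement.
7.263 × 10^-27 kg·m/s

The uncertainty principle implies that measuring position disturbs momentum:
ΔxΔp ≥ ℏ/2

When we measure position with precision Δx, we necessarily introduce a momentum uncertainty:
Δp ≥ ℏ/(2Δx)
Δp_min = (1.055e-34 J·s) / (2 × 7.260e-09 m)
Δp_min = 7.263e-27 kg·m/s

The more precisely we measure position, the greater the momentum disturbance.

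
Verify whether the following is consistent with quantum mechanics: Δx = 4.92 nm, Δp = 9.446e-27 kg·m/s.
No, it violates the uncertainty principle (impossible measurement).

Calculate the product ΔxΔp:
ΔxΔp = (4.920e-09 m) × (9.446e-27 kg·m/s)
ΔxΔp = 4.647e-35 J·s

Compare to the minimum allowed value ℏ/2:
ℏ/2 = 5.273e-35 J·s

Since ΔxΔp = 4.647e-35 J·s < 5.273e-35 J·s = ℏ/2,
the measurement violates the uncertainty principle.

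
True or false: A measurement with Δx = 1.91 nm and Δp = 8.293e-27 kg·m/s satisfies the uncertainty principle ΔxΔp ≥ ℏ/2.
No, it violates the uncertainty principle (impossible measurement).

Calculate the product ΔxΔp:
ΔxΔp = (1.910e-09 m) × (8.293e-27 kg·m/s)
ΔxΔp = 1.584e-35 J·s

Compare to the minimum allowed value ℏ/2:
ℏ/2 = 5.273e-35 J·s

Since ΔxΔp = 1.584e-35 J·s < 5.273e-35 J·s = ℏ/2,
the measurement violates the uncertainty principle.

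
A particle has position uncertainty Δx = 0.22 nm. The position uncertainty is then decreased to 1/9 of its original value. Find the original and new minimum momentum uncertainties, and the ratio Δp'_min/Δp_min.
Original Δp_min = 2.397 × 10^-25 kg·m/s; new Δp'_min = 2.157 × 10^-24 kg·m/s; ratio Δp'_min/Δp_min = 9.

From the uncertainty principle ΔxΔp ≥ ℏ/2, the minimum momentum uncertainty is Δp_min = ℏ/(2Δx).

Original (Δx = 0.22 nm = 2.200e-10 m):
Δp_min = (1.055e-34 J·s)/(2 × 2.200e-10 m) = 2.397e-25 kg·m/s

When Δx → (1/9)Δx:
Δp'_min = ℏ/(2 × (1/9)Δx) = 9 × ℏ/(2Δx) = 9 × Δp_min
Δp'_min = 9 × 2.397e-25 kg·m/s = 2.157e-24 kg·m/s

Since Δp_min ∝ 1/Δx, when Δx is decreased to 1/9 of its original value, Δp_min increases to 9 times its original value.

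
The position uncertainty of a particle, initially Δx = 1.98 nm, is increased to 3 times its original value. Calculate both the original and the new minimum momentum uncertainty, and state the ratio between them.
Original Δp_min = 2.663 × 10^-26 kg·m/s; new Δp'_min = 8.877 × 10^-27 kg·m/s; ratio Δp'_min/Δp_min = 1/3.

From the uncertainty principle ΔxΔp ≥ ℏ/2, the minimum momentum uncertainty is Δp_min = ℏ/(2Δx).

Original (Δx = 1.98 nm = 1.980e-09 m):
Δp_min = (1.055e-34 J·s)/(2 × 1.980e-09 m) = 2.663e-26 kg·m/s

When Δx → 3Δx:
Δp'_min = ℏ/(2 × 3Δx) = (1/3) × ℏ/(2Δx) = (1/3) × Δp_min
Δp'_min = 1/3 × 2.663e-26 kg·m/s = 8.877e-27 kg·m/s

Since Δp_min ∝ 1/Δx, when Δx is increased to 3 times its original value, Δp_min decreases to 1/3 of its original value.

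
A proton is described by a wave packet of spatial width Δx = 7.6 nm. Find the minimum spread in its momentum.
6.938 × 10^-27 kg·m/s

For a wave packet, the spatial width Δx and momentum spread Δp are related by the uncertainty principle:
ΔxΔp ≥ ℏ/2

The minimum momentum spread is:
Δp_min = ℏ/(2Δx)
Δp_min = (1.055e-34 J·s) / (2 × 7.600e-09 m)
Δp_min = 6.938e-27 kg·m/s

A wave packet cannot have both a well-defined position and well-defined momentum.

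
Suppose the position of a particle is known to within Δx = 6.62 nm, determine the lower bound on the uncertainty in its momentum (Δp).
7.965 × 10^-27 kg·m/s

Using the Heisenberg uncertainty principle:
ΔxΔp ≥ ℏ/2

The minimum uncertainty in momentum is:
Δp_min = ℏ/(2Δx)
Δp_min = (1.055e-34 J·s) / (2 × 6.620e-09 m)
Δp_min = 7.965e-27 kg·m/s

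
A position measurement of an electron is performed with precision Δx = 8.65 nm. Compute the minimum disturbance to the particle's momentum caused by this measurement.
6.096 × 10^-27 kg·m/s

The uncertainty principle implies that measuring position disturbs momentum:
ΔxΔp ≥ ℏ/2

When we measure position with precision Δx, we necessarily introduce a momentum uncertainty:
Δp ≥ ℏ/(2Δx)
Δp_min = (1.055e-34 J·s) / (2 × 8.650e-09 m)
Δp_min = 6.096e-27 kg·m/s

The more precisely we measure position, the greater the momentum disturbance.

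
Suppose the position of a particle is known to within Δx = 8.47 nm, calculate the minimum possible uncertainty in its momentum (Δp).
6.225 × 10^-27 kg·m/s

Using the Heisenberg uncertainty principle:
ΔxΔp ≥ ℏ/2

The minimum uncertainty in momentum is:
Δp_min = ℏ/(2Δx)
Δp_min = (1.055e-34 J·s) / (2 × 8.470e-09 m)
Δp_min = 6.225e-27 kg·m/s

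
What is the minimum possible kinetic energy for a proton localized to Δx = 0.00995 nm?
52.397 meV

Localizing a particle requires giving it sufficient momentum uncertainty:

1. From uncertainty principle: Δp ≥ ℏ/(2Δx)
   Δp_min = (1.055e-34 J·s) / (2 × 9.950e-12 m)
   Δp_min = 5.299e-24 kg·m/s

2. This momentum uncertainty corresponds to kinetic energy:
   KE ≈ (Δp)²/(2m) = (5.299e-24)²/(2 × 1.673e-27 kg)
   KE = 8.395e-21 J = 52.397 meV

Tighter localization requires more energy.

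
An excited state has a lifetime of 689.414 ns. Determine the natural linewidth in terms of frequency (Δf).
115.428 kHz

Using the energy-time uncertainty principle and E = hf:
ΔEΔt ≥ ℏ/2
hΔf·Δt ≥ ℏ/2

The minimum frequency uncertainty is:
Δf = ℏ/(2hτ) = 1/(4πτ)
Δf = 1/(4π × 6.894e-07 s)
Δf = 1.154e+05 Hz = 115.428 kHz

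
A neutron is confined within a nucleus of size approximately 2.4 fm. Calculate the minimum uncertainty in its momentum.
2.197 × 10^-20 kg·m/s

Using the Heisenberg uncertainty principle:
ΔxΔp ≥ ℏ/2

With Δx ≈ L = 2.400e-15 m (the confinement size):
Δp_min = ℏ/(2Δx)
Δp_min = (1.055e-34 J·s) / (2 × 2.400e-15 m)
Δp_min = 2.197e-20 kg·m/s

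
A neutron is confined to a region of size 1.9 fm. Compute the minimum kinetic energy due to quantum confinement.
1.435 MeV

Using the uncertainty principle:

1. Position uncertainty: Δx ≈ 1.900e-15 m
2. Minimum momentum uncertainty: Δp = ℏ/(2Δx) = 2.775e-20 kg·m/s
3. Minimum kinetic energy:
   KE = (Δp)²/(2m) = (2.775e-20)²/(2 × 1.675e-27 kg)
   KE = 2.299e-13 J = 1.435 MeV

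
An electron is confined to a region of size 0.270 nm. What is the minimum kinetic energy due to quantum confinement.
130.658 meV

Using the uncertainty principle:

1. Position uncertainty: Δx ≈ 2.700e-10 m
2. Minimum momentum uncertainty: Δp = ℏ/(2Δx) = 1.953e-25 kg·m/s
3. Minimum kinetic energy:
   KE = (Δp)²/(2m) = (1.953e-25)²/(2 × 9.109e-31 kg)
   KE = 2.093e-20 J = 130.658 meV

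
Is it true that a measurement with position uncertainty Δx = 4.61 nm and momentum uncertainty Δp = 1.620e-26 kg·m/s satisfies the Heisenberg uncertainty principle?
Yes, it satisfies the uncertainty principle.

Calculate the product ΔxΔp:
ΔxΔp = (4.610e-09 m) × (1.620e-26 kg·m/s)
ΔxΔp = 7.468e-35 J·s

Compare to the minimum allowed value ℏ/2:
ℏ/2 = 5.273e-35 J·s

Since ΔxΔp = 7.468e-35 J·s ≥ 5.273e-35 J·s = ℏ/2,
the measurement satisfies the uncertainty principle.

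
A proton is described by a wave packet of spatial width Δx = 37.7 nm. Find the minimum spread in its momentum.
1.399 × 10^-27 kg·m/s

For a wave packet, the spatial width Δx and momentum spread Δp are related by the uncertainty principle:
ΔxΔp ≥ ℏ/2

The minimum momentum spread is:
Δp_min = ℏ/(2Δx)
Δp_min = (1.055e-34 J·s) / (2 × 3.770e-08 m)
Δp_min = 1.399e-27 kg·m/s

A wave packet cannot have both a well-defined position and well-defined momentum.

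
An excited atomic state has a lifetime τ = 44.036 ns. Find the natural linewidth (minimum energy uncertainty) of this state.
7.474 neV

Using the energy-time uncertainty principle:
ΔEΔt ≥ ℏ/2

The lifetime τ represents the time uncertainty Δt.
The natural linewidth (minimum energy uncertainty) is:

ΔE = ℏ/(2τ)
ΔE = (1.055e-34 J·s) / (2 × 4.404e-08 s)
ΔE = 1.197e-27 J = 7.474 neV

This natural linewidth limits the precision of spectroscopic measurements.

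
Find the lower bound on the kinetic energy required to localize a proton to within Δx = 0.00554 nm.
169.019 meV

Localizing a particle requires giving it sufficient momentum uncertainty:

1. From uncertainty principle: Δp ≥ ℏ/(2Δx)
   Δp_min = (1.055e-34 J·s) / (2 × 5.540e-12 m)
   Δp_min = 9.518e-24 kg·m/s

2. This momentum uncertainty corresponds to kinetic energy:
   KE ≈ (Δp)²/(2m) = (9.518e-24)²/(2 × 1.673e-27 kg)
   KE = 2.708e-20 J = 169.019 meV

Tighter localization requires more energy.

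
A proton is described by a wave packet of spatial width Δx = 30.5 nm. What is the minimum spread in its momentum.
1.729 × 10^-27 kg·m/s

For a wave packet, the spatial width Δx and momentum spread Δp are related by the uncertainty principle:
ΔxΔp ≥ ℏ/2

The minimum momentum spread is:
Δp_min = ℏ/(2Δx)
Δp_min = (1.055e-34 J·s) / (2 × 3.050e-08 m)
Δp_min = 1.729e-27 kg·m/s

A wave packet cannot have both a well-defined position and well-defined momentum.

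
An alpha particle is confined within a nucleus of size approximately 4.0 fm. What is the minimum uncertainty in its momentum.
1.318 × 10^-20 kg·m/s

Using the Heisenberg uncertainty principle:
ΔxΔp ≥ ℏ/2

With Δx ≈ L = 4.000e-15 m (the confinement size):
Δp_min = ℏ/(2Δx)
Δp_min = (1.055e-34 J·s) / (2 × 4.000e-15 m)
Δp_min = 1.318e-20 kg·m/s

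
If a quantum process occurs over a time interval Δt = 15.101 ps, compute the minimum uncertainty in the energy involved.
21.794 μeV

Using the energy-time uncertainty principle:
ΔEΔt ≥ ℏ/2

The minimum uncertainty in energy is:
ΔE_min = ℏ/(2Δt)
ΔE_min = (1.055e-34 J·s) / (2 × 1.510e-11 s)
ΔE_min = 3.492e-24 J = 21.794 μeV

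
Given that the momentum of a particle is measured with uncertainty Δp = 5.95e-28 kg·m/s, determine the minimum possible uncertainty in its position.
88.619 nm

Using the Heisenberg uncertainty principle:
ΔxΔp ≥ ℏ/2

The minimum uncertainty in position is:
Δx_min = ℏ/(2Δp)
Δx_min = (1.055e-34 J·s) / (2 × 5.950e-28 kg·m/s)
Δx_min = 8.862e-08 m = 88.619 nm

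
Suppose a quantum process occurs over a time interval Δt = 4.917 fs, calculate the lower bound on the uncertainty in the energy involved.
66.932 meV

Using the energy-time uncertainty principle:
ΔEΔt ≥ ℏ/2

The minimum uncertainty in energy is:
ΔE_min = ℏ/(2Δt)
ΔE_min = (1.055e-34 J·s) / (2 × 4.917e-15 s)
ΔE_min = 1.072e-20 J = 66.932 meV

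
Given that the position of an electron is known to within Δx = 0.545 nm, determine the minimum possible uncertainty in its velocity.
106.209 km/s

Using the Heisenberg uncertainty principle and Δp = mΔv:
ΔxΔp ≥ ℏ/2
Δx(mΔv) ≥ ℏ/2

The minimum uncertainty in velocity is:
Δv_min = ℏ/(2mΔx)
Δv_min = (1.055e-34 J·s) / (2 × 9.109e-31 kg × 5.450e-10 m)
Δv_min = 1.062e+05 m/s = 106.209 km/s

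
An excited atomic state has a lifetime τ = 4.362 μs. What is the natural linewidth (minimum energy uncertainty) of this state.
75.448 peV

Using the energy-time uncertainty principle:
ΔEΔt ≥ ℏ/2

The lifetime τ represents the time uncertainty Δt.
The natural linewidth (minimum energy uncertainty) is:

ΔE = ℏ/(2τ)
ΔE = (1.055e-34 J·s) / (2 × 4.362e-06 s)
ΔE = 1.209e-29 J = 75.448 peV

This natural linewidth limits the precision of spectroscopic measurements.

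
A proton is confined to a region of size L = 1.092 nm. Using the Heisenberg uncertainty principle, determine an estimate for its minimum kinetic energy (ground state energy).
4.350 μeV

Using the uncertainty principle to estimate ground state energy:

1. The position uncertainty is approximately the confinement size:
   Δx ≈ L = 1.092e-09 m

2. From ΔxΔp ≥ ℏ/2, the minimum momentum uncertainty is:
   Δp ≈ ℏ/(2L) = 4.829e-26 kg·m/s

3. The kinetic energy is approximately:
   KE ≈ (Δp)²/(2m) = (4.829e-26)²/(2 × 1.673e-27 kg)
   KE ≈ 6.970e-25 J = 4.350 μeV

This is an order-of-magnitude estimate of the ground state energy.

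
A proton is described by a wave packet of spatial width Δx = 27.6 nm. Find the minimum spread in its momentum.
1.910 × 10^-27 kg·m/s

For a wave packet, the spatial width Δx and momentum spread Δp are related by the uncertainty principle:
ΔxΔp ≥ ℏ/2

The minimum momentum spread is:
Δp_min = ℏ/(2Δx)
Δp_min = (1.055e-34 J·s) / (2 × 2.760e-08 m)
Δp_min = 1.910e-27 kg·m/s

A wave packet cannot have both a well-defined position and well-defined momentum.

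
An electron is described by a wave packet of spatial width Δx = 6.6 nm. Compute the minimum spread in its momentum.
7.989 × 10^-27 kg·m/s

For a wave packet, the spatial width Δx and momentum spread Δp are related by the uncertainty principle:
ΔxΔp ≥ ℏ/2

The minimum momentum spread is:
Δp_min = ℏ/(2Δx)
Δp_min = (1.055e-34 J·s) / (2 × 6.600e-09 m)
Δp_min = 7.989e-27 kg·m/s

A wave packet cannot have both a well-defined position and well-defined momentum.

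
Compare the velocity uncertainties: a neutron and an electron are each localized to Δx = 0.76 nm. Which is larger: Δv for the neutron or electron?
The electron has the larger minimum velocity uncertainty, by a ratio of 1838.7.

For both particles, Δp_min = ℏ/(2Δx) = 6.938e-26 kg·m/s (same for both).

The velocity uncertainty is Δv = Δp/m:
- neutron: Δv = 6.938e-26 / 1.675e-27 = 4.142e+01 m/s = 41.423 m/s
- electron: Δv = 6.938e-26 / 9.109e-31 = 7.616e+04 m/s = 76.163 km/s

Ratio: 7.616e+04 / 4.142e+01 = 1838.7

The lighter particle has larger velocity uncertainty because Δv ∝ 1/m.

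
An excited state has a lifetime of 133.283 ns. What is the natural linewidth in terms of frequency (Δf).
597.056 kHz

Using the energy-time uncertainty principle and E = hf:
ΔEΔt ≥ ℏ/2
hΔf·Δt ≥ ℏ/2

The minimum frequency uncertainty is:
Δf = ℏ/(2hτ) = 1/(4πτ)
Δf = 1/(4π × 1.333e-07 s)
Δf = 5.971e+05 Hz = 597.056 kHz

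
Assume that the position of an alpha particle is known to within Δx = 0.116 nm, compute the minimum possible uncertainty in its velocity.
68.409 m/s

Using the Heisenberg uncertainty principle and Δp = mΔv:
ΔxΔp ≥ ℏ/2
Δx(mΔv) ≥ ℏ/2

The minimum uncertainty in velocity is:
Δv_min = ℏ/(2mΔx)
Δv_min = (1.055e-34 J·s) / (2 × 6.645e-27 kg × 1.160e-10 m)
Δv_min = 6.841e+01 m/s = 68.409 m/s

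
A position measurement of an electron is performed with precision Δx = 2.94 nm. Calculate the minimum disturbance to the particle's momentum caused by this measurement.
1.793 × 10^-26 kg·m/s

The uncertainty principle implies that measuring position disturbs momentum:
ΔxΔp ≥ ℏ/2

When we measure position with precision Δx, we necessarily introduce a momentum uncertainty:
Δp ≥ ℏ/(2Δx)
Δp_min = (1.055e-34 J·s) / (2 × 2.940e-09 m)
Δp_min = 1.793e-26 kg·m/s

The more precisely we measure position, the greater the momentum disturbance.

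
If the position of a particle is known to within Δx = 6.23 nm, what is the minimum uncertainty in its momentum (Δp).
8.464 × 10^-27 kg·m/s

Using the Heisenberg uncertainty principle:
ΔxΔp ≥ ℏ/2

The minimum uncertainty in momentum is:
Δp_min = ℏ/(2Δx)
Δp_min = (1.055e-34 J·s) / (2 × 6.230e-09 m)
Δp_min = 8.464e-27 kg·m/s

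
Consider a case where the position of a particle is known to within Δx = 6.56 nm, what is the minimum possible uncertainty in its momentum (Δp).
8.038 × 10^-27 kg·m/s

Using the Heisenberg uncertainty principle:
ΔxΔp ≥ ℏ/2

The minimum uncertainty in momentum is:
Δp_min = ℏ/(2Δx)
Δp_min = (1.055e-34 J·s) / (2 × 6.560e-09 m)
Δp_min = 8.038e-27 kg·m/s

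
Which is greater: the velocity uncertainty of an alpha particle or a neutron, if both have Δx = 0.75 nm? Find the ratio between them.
The neutron has the larger minimum velocity uncertainty, by a ratio of 4.0.

For both particles, Δp_min = ℏ/(2Δx) = 7.030e-26 kg·m/s (same for both).

The velocity uncertainty is Δv = Δp/m:
- alpha particle: Δv = 7.030e-26 / 6.645e-27 = 1.058e+01 m/s = 10.581 m/s
- neutron: Δv = 7.030e-26 / 1.675e-27 = 4.197e+01 m/s = 41.975 m/s

Ratio: 4.197e+01 / 1.058e+01 = 4.0

The lighter particle has larger velocity uncertainty because Δv ∝ 1/m.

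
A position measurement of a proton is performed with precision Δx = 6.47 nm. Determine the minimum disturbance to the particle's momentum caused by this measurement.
8.150 × 10^-27 kg·m/s

The uncertainty principle implies that measuring position disturbs momentum:
ΔxΔp ≥ ℏ/2

When we measure position with precision Δx, we necessarily introduce a momentum uncertainty:
Δp ≥ ℏ/(2Δx)
Δp_min = (1.055e-34 J·s) / (2 × 6.470e-09 m)
Δp_min = 8.150e-27 kg·m/s

The more precisely we measure position, the greater the momentum disturbance.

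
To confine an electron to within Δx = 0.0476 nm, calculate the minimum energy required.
4.204 eV

Localizing a particle requires giving it sufficient momentum uncertainty:

1. From uncertainty principle: Δp ≥ ℏ/(2Δx)
   Δp_min = (1.055e-34 J·s) / (2 × 4.760e-11 m)
   Δp_min = 1.108e-24 kg·m/s

2. This momentum uncertainty corresponds to kinetic energy:
   KE ≈ (Δp)²/(2m) = (1.108e-24)²/(2 × 9.109e-31 kg)
   KE = 6.735e-19 J = 4.204 eV

Tighter localization requires more energy.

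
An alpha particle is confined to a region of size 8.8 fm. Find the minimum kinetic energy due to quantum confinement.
16.862 keV

Using the uncertainty principle:

1. Position uncertainty: Δx ≈ 8.800e-15 m
2. Minimum momentum uncertainty: Δp = ℏ/(2Δx) = 5.992e-21 kg·m/s
3. Minimum kinetic energy:
   KE = (Δp)²/(2m) = (5.992e-21)²/(2 × 6.645e-27 kg)
   KE = 2.702e-15 J = 16.862 keV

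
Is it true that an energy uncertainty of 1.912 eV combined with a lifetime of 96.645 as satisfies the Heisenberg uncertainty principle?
No, it violates the uncertainty relation.

Calculate the product ΔEΔt:
ΔE = 1.912 eV = 3.063e-19 J
ΔEΔt = (3.063e-19 J) × (9.664e-17 s)
ΔEΔt = 2.961e-35 J·s

Compare to the minimum allowed value ℏ/2:
ℏ/2 = 5.273e-35 J·s

Since ΔEΔt = 2.961e-35 J·s < 5.273e-35 J·s = ℏ/2,
this violates the uncertainty relation.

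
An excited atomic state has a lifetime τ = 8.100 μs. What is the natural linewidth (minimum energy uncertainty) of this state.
40.630 peV

Using the energy-time uncertainty principle:
ΔEΔt ≥ ℏ/2

The lifetime τ represents the time uncertainty Δt.
The natural linewidth (minimum energy uncertainty) is:

ΔE = ℏ/(2τ)
ΔE = (1.055e-34 J·s) / (2 × 8.100e-06 s)
ΔE = 6.510e-30 J = 40.630 peV

This natural linewidth limits the precision of spectroscopic measurements.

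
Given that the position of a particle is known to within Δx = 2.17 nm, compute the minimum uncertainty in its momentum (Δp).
2.430 × 10^-26 kg·m/s

Using the Heisenberg uncertainty principle:
ΔxΔp ≥ ℏ/2

The minimum uncertainty in momentum is:
Δp_min = ℏ/(2Δx)
Δp_min = (1.055e-34 J·s) / (2 × 2.170e-09 m)
Δp_min = 2.430e-26 kg·m/s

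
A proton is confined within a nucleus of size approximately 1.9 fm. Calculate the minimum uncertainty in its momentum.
2.775 × 10^-20 kg·m/s

Using the Heisenberg uncertainty principle:
ΔxΔp ≥ ℏ/2

With Δx ≈ L = 1.900e-15 m (the confinement size):
Δp_min = ℏ/(2Δx)
Δp_min = (1.055e-34 J·s) / (2 × 1.900e-15 m)
Δp_min = 2.775e-20 kg·m/s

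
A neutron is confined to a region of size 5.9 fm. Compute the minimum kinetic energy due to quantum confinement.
148.817 keV

Using the uncertainty principle:

1. Position uncertainty: Δx ≈ 5.900e-15 m
2. Minimum momentum uncertainty: Δp = ℏ/(2Δx) = 8.937e-21 kg·m/s
3. Minimum kinetic energy:
   KE = (Δp)²/(2m) = (8.937e-21)²/(2 × 1.675e-27 kg)
   KE = 2.384e-14 J = 148.817 keV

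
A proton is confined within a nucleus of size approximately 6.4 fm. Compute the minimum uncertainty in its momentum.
8.239 × 10^-21 kg·m/s

Using the Heisenberg uncertainty principle:
ΔxΔp ≥ ℏ/2

With Δx ≈ L = 6.400e-15 m (the confinement size):
Δp_min = ℏ/(2Δx)
Δp_min = (1.055e-34 J·s) / (2 × 6.400e-15 m)
Δp_min = 8.239e-21 kg·m/s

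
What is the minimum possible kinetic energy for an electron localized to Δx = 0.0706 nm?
1.911 eV

Localizing a particle requires giving it sufficient momentum uncertainty:

1. From uncertainty principle: Δp ≥ ℏ/(2Δx)
   Δp_min = (1.055e-34 J·s) / (2 × 7.060e-11 m)
   Δp_min = 7.469e-25 kg·m/s

2. This momentum uncertainty corresponds to kinetic energy:
   KE ≈ (Δp)²/(2m) = (7.469e-25)²/(2 × 9.109e-31 kg)
   KE = 3.062e-19 J = 1.911 eV

Tighter localization requires more energy.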